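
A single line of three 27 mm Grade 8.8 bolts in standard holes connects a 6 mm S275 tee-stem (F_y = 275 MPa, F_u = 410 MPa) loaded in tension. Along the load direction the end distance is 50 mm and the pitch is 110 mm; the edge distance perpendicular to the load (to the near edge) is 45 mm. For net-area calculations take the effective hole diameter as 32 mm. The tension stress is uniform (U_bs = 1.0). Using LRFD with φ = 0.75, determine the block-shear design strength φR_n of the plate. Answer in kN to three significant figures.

Shear plane L_v = 50 + 2·110 = 270 mm; A_gv = 270 × 6 = 1620 mm².
A_nv = (270 − 2.5·32) × 6 = 1140 mm².
A_nt = (45 − 0.5·32) × 6 = 174 mm².
0.6 F_u A_nv = 280.4 kN; 0.6 F_y A_gv = 267.3 kN → shear yielding governs the shear term.
R_n = 267.3 + 1.0 × 410 × 174 / 1000 = 338.6 kN.
Design strength φR_n = 0.75 × 338.6 = 254 kN.

254 kN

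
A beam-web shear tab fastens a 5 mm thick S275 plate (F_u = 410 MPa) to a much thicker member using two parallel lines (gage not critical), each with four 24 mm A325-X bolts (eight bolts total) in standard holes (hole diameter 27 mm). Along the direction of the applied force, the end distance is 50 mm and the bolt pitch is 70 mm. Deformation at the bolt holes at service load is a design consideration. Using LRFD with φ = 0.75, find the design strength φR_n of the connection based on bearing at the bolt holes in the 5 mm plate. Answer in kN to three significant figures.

Per bolt r_n = 1.2 l_c t F_u ≤ 2.4 d t F_u; upper limit = 2.4 × 24 × 5 × 410 / 1000 = 118.1 kN.
Edge bolt: l_c = 50 − 27/2 = 36.5 mm → 1.2 × 36.5 × 5 × 410 / 1000 = 89.79 → r_n = 89.79 kN.
Interior bolts: l_c = 70 − 27 = 43 mm → 1.2 × 43 × 5 × 410 / 1000 = 105.8 → r_n = 105.8 kN.
R_n = 2 × 89.79 + 6 × 105.8 = 814.3 kN.
Design strength φR_n = 0.75 × 814.3 = 611 kN.

611 kN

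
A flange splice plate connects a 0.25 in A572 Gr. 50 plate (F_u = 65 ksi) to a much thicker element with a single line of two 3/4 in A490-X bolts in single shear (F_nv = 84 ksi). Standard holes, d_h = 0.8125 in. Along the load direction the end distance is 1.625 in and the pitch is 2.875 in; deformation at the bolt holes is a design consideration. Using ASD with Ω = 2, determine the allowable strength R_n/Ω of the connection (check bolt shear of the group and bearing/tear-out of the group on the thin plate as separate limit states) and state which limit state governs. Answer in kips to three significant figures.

26.5 kips (bearing governs)

Bolt shear: A_b = π·0.75²/4 = 0.4418 in²; R_n = 84 × 0.4418 × 2 × 1 = 74.22 kips → 74.22 / 2 = 37.1 kips.
Bearing (1.2 l_c t F_u ≤ 2.4 d t F_u): upper limit = 2.4·0.75·0.25·65 = 29.25 kips.
  Edge l_c = 1.625 − 0.8125/2 = 1.219 → r_n = 23.77 kips; interior l_c = 2.875 − 0.8125 = 2.062 → r_n = 29.25 kips.
  R_n,bearing = 1·23.77 + 1·29.25 = 53.02 kips → 53.02 / 2 = 26.5 kips.
Bearing governs: 26.5 kips.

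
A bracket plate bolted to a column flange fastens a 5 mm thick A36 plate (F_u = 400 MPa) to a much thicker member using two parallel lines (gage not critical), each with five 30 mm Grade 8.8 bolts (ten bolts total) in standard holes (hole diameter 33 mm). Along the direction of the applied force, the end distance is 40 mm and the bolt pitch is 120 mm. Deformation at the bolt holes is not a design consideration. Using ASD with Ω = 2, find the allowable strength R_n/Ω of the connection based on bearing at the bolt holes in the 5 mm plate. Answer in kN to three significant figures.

Per bolt r_n = 1.5 l_c t F_u ≤ 3.0 d t F_u; upper limit = 3.0 × 30 × 5 × 400 / 1000 = 180 kN.
Edge bolt: l_c = 40 − 33/2 = 23.5 mm → 1.5 × 23.5 × 5 × 400 / 1000 = 70.5 → r_n = 70.5 kN.
Interior bolts: l_c = 120 − 33 = 87 mm → 1.5 × 87 × 5 × 400 / 1000 = 261 → r_n = 180 kN.
R_n = 2 × 70.5 + 8 × 180 = 1581 kN.
Allowable strength R_n/Ω = 1581 / 2 = 790 kN.

790 kN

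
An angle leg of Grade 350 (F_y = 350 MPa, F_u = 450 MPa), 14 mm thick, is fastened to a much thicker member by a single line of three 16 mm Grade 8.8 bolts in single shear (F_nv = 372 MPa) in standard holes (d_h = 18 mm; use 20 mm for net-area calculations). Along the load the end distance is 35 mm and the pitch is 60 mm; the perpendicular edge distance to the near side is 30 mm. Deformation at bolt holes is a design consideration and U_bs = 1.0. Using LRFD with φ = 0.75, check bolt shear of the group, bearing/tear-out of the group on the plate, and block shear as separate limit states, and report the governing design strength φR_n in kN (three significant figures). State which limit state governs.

168 kN (bolt shear governs)

Bolt shear: A_b = π·16²/4 = 201.1 mm²; R_n = 372 × 201.1 × 3 × 1 / 1000 = 224.4 kN → 0.75 × 224.4 = 168 kN.
Bearing: edge l_c = 26, r_n = 196.6 kN; interior l_c = 42, r_n = 241.9 kN; R_n = 196.6 + 2·241.9 = 680.4 kN → 510 kN.
Block shear: A_gv = 2170, A_nv = 1470, A_nt = 280 mm²; R_n = min(0.6F_uA_nv, 0.6F_yA_gv) + U_bs·F_u·A_nt = 522.9 kN → 392 kN.
Bolt shear governs: 168 kN.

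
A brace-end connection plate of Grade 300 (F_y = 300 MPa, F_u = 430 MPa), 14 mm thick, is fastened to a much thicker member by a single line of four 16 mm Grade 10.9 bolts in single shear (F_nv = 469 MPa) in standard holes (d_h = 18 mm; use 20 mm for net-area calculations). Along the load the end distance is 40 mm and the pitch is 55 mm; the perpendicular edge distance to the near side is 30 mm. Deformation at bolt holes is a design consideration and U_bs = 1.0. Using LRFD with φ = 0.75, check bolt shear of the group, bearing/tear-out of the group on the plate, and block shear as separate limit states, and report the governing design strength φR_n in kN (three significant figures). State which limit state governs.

283 kN (bolt shear governs)

Bolt shear: A_b = π·16²/4 = 201.1 mm²; R_n = 469 × 201.1 × 4 × 1 / 1000 = 377.2 kN → 0.75 × 377.2 = 283 kN.
Bearing: edge l_c = 31, r_n = 223.9 kN; interior l_c = 37, r_n = 231.2 kN; R_n = 223.9 + 3·231.2 = 917.4 kN → 688 kN.
Block shear: A_gv = 2870, A_nv = 1890, A_nt = 280 mm²; R_n = min(0.6F_uA_nv, 0.6F_yA_gv) + U_bs·F_u·A_nt = 608 kN → 456 kN.
Bolt shear governs: 283 kN.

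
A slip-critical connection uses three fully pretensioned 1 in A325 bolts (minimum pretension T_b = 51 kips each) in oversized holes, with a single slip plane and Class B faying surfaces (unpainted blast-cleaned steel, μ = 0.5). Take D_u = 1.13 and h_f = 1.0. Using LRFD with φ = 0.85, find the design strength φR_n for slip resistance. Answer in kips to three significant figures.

R_n = μ · D_u · h_f · T_b · n_s · n_b = 0.5 × 1.13 × 1.0 × 51 × 1 × 3 = 86.44 kips.
Design strength φR_n = 0.85 × 86.44 = 73.5 kips.

73.5 kips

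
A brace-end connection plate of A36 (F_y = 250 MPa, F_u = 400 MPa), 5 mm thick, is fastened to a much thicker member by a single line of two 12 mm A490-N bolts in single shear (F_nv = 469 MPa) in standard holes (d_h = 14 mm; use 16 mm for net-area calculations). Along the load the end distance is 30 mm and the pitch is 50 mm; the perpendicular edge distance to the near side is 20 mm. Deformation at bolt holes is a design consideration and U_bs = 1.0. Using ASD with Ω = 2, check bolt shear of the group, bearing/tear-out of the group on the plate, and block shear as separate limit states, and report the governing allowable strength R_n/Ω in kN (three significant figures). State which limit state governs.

Bolt shear: A_b = π·12²/4 = 113.1 mm²; R_n = 469 × 113.1 × 2 × 1 / 1000 = 106.1 kN → 106.1 / 2 = 53 kN.
Bearing: edge l_c = 23, r_n = 55.2 kN; interior l_c = 36, r_n = 57.6 kN; R_n = 55.2 + 1·57.6 = 112.8 kN → 56.4 kN.
Block shear: A_gv = 400, A_nv = 280, A_nt = 60 mm²; R_n = min(0.6F_uA_nv, 0.6F_yA_gv) + U_bs·F_u·A_nt = 84 kN → 42 kN.
Block shear governs: 42 kN.

42 kN (block shear governs)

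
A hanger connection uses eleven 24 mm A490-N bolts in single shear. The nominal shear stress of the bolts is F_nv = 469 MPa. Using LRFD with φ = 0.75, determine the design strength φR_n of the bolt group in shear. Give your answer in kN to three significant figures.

1750 kN

A_b = π × 24² / 4 = 452.4 mm².
R_n = F_nv · A_b · n · n_s = 469 × 452.4 × 11 × 1 / 1000 = 2334 kN.
Design strength φR_n = 0.75 × 2334 = 1750 kN.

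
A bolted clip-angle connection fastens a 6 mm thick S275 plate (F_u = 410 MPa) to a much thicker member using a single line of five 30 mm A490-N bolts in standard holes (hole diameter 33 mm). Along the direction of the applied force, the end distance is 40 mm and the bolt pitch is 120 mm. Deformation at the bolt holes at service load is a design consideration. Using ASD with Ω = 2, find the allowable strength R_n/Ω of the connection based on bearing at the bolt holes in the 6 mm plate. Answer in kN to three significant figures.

Per bolt r_n = 1.2 l_c t F_u ≤ 2.4 d t F_u; upper limit = 2.4 × 30 × 6 × 410 / 1000 = 177.1 kN.
Edge bolt: l_c = 40 − 33/2 = 23.5 mm → 1.2 × 23.5 × 6 × 410 / 1000 = 69.37 → r_n = 69.37 kN.
Interior bolts: l_c = 120 − 33 = 87 mm → 1.2 × 87 × 6 × 410 / 1000 = 256.8 → r_n = 177.1 kN.
R_n = 1 × 69.37 + 4 × 177.1 = 777.9 kN.
Allowable strength R_n/Ω = 777.9 / 2 = 389 kN.

389 kN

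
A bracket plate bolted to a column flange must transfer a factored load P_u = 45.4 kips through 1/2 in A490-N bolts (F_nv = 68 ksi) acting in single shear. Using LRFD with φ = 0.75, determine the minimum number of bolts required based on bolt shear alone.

5 bolts

A_b = π·0.5²/4 = 0.1963 in².
Per-bolt design strength φR_n = 0.75 × 68 × 0.1963 × 1 = 10.01 kips.
n ≥ 45.4 / 10.01 = 4.534 → use 5 bolts.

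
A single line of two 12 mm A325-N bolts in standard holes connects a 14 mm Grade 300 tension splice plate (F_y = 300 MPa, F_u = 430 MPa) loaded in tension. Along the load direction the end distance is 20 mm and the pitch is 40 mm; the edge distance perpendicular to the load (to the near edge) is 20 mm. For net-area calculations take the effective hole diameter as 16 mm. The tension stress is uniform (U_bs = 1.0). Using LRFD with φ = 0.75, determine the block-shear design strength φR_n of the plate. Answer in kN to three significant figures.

152 kN

Shear plane L_v = 20 + 1·40 = 60 mm; A_gv = 60 × 14 = 840 mm².
A_nv = (60 − 1.5·16) × 14 = 504 mm².
A_nt = (20 − 0.5·16) × 14 = 168 mm².
0.6 F_u A_nv = 130 kN; 0.6 F_y A_gv = 151.2 kN → shear rupture governs the shear term.
R_n = 130 + 1.0 × 430 × 168 / 1000 = 202.3 kN.
Design strength φR_n = 0.75 × 202.3 = 152 kN.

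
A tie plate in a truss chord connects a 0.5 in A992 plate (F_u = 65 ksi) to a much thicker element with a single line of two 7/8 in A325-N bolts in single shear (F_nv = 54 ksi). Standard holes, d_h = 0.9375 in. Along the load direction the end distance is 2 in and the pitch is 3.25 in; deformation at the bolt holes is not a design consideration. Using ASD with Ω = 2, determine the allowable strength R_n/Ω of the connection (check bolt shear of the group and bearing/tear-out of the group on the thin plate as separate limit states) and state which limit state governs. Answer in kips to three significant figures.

32.5 kips (bolt shear governs)

Bolt shear: A_b = π·0.875²/4 = 0.6013 in²; R_n = 54 × 0.6013 × 2 × 1 = 64.94 kips → 64.94 / 2 = 32.5 kips.
Bearing (1.5 l_c t F_u ≤ 3.0 d t F_u): upper limit = 3.0·0.875·0.5·65 = 85.31 kips.
  Edge l_c = 2 − 0.9375/2 = 1.531 → r_n = 74.65 kips; interior l_c = 3.25 − 0.9375 = 2.312 → r_n = 85.31 kips.
  R_n,bearing = 1·74.65 + 1·85.31 = 160 kips → 160 / 2 = 80 kips.
Bolt shear governs: 32.5 kips.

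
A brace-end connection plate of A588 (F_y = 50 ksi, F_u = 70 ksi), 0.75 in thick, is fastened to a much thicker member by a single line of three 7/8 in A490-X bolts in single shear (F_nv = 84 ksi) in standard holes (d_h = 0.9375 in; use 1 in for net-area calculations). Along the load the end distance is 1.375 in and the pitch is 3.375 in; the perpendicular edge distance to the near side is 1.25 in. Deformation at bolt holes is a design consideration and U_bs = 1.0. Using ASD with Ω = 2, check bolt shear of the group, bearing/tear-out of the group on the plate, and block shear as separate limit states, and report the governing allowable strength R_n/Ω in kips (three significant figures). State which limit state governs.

Bolt shear: A_b = π·0.875²/4 = 0.6013 in²; R_n = 84 × 0.6013 × 3 × 1 = 151.5 kips → 151.5 / 2 = 75.8 kips.
Bearing: edge l_c = 0.9062, r_n = 57.09 kips; interior l_c = 2.438, r_n = 110.3 kips; R_n = 57.09 + 2·110.3 = 277.6 kips → 139 kips.
Block shear: A_gv = 6.094, A_nv = 4.219, A_nt = 0.5625 in²; R_n = min(0.6F_uA_nv, 0.6F_yA_gv) + U_bs·F_u·A_nt = 216.6 kips → 108 kips.
Bolt shear governs: 75.8 kips.

75.8 kips (bolt shear governs)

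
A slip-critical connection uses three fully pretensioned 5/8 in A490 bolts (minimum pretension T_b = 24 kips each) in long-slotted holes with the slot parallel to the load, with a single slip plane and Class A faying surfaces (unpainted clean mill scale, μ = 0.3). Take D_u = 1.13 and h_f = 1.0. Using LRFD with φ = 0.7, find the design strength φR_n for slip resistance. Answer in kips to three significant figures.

R_n = μ · D_u · h_f · T_b · n_s · n_b = 0.3 × 1.13 × 1.0 × 24 × 1 × 3 = 24.41 kips.
Design strength φR_n = 0.7 × 24.41 = 17.1 kips.

17.1 kips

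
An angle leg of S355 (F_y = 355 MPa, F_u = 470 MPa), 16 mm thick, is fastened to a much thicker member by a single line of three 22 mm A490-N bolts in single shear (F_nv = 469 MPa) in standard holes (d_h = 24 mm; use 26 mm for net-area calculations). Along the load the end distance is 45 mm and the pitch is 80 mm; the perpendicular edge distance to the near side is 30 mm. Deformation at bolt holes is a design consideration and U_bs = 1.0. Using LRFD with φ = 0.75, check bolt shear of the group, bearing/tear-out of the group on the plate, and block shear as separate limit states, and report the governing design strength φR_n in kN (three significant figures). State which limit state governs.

Bolt shear: A_b = π·22²/4 = 380.1 mm²; R_n = 469 × 380.1 × 3 × 1 / 1000 = 534.8 kN → 0.75 × 534.8 = 401 kN.
Bearing: edge l_c = 33, r_n = 297.8 kN; interior l_c = 56, r_n = 397.1 kN; R_n = 297.8 + 2·397.1 = 1092 kN → 819 kN.
Block shear: A_gv = 3280, A_nv = 2240, A_nt = 272 mm²; R_n = min(0.6F_uA_nv, 0.6F_yA_gv) + U_bs·F_u·A_nt = 759.5 kN → 570 kN.
Bolt shear governs: 401 kN.

401 kN (bolt shear governs)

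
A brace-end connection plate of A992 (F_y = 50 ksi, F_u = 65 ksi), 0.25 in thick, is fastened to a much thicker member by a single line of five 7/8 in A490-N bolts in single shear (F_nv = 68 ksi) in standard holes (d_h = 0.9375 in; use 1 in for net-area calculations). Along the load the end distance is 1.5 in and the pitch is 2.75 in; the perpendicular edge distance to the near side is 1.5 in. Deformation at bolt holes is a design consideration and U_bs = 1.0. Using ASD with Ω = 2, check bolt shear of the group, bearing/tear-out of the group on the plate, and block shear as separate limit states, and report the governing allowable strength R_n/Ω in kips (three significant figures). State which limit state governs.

47.1 kips (block shear governs)

Bolt shear: A_b = π·0.875²/4 = 0.6013 in²; R_n = 68 × 0.6013 × 5 × 1 = 204.4 kips → 204.4 / 2 = 102 kips.
Bearing: edge l_c = 1.031, r_n = 20.11 kips; interior l_c = 1.812, r_n = 34.12 kips; R_n = 20.11 + 4·34.12 = 156.6 kips → 78.3 kips.
Block shear: A_gv = 3.125, A_nv = 2, A_nt = 0.25 in²; R_n = min(0.6F_uA_nv, 0.6F_yA_gv) + U_bs·F_u·A_nt = 94.25 kips → 47.1 kips.
Block shear governs: 47.1 kips.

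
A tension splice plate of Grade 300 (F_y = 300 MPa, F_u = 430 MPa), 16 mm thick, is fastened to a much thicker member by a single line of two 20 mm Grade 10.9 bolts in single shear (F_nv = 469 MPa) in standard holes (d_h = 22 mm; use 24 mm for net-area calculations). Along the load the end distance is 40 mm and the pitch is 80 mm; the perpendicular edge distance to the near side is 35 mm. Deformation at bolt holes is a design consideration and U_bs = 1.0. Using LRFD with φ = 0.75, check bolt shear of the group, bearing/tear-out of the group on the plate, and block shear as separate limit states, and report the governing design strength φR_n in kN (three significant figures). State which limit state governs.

Bolt shear: A_b = π·20²/4 = 314.2 mm²; R_n = 469 × 314.2 × 2 × 1 / 1000 = 294.7 kN → 0.75 × 294.7 = 221 kN.
Bearing: edge l_c = 29, r_n = 239.4 kN; interior l_c = 58, r_n = 330.2 kN; R_n = 239.4 + 1·330.2 = 569.7 kN → 427 kN.
Block shear: A_gv = 1920, A_nv = 1344, A_nt = 368 mm²; R_n = min(0.6F_uA_nv, 0.6F_yA_gv) + U_bs·F_u·A_nt = 503.8 kN → 378 kN.
Bolt shear governs: 221 kN.

221 kN (bolt shear governs)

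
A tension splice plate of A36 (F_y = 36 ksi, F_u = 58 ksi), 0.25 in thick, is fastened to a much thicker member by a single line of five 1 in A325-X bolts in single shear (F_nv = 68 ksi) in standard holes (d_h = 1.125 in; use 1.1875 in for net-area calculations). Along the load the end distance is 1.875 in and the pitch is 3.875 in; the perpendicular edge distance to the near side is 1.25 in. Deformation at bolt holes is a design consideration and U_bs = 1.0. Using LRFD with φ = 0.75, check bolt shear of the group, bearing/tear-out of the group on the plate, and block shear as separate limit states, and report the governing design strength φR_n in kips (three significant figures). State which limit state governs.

77.5 kips (block shear governs)

Bolt shear: A_b = π·1²/4 = 0.7854 in²; R_n = 68 × 0.7854 × 5 × 1 = 267 kips → 0.75 × 267 = 200 kips.
Bearing: edge l_c = 1.312, r_n = 22.84 kips; interior l_c = 2.75, r_n = 34.8 kips; R_n = 22.84 + 4·34.8 = 162 kips → 122 kips.
Block shear: A_gv = 4.344, A_nv = 3.008, A_nt = 0.1641 in²; R_n = min(0.6F_uA_nv, 0.6F_yA_gv) + U_bs·F_u·A_nt = 103.3 kips → 77.5 kips.
Block shear governs: 77.5 kips.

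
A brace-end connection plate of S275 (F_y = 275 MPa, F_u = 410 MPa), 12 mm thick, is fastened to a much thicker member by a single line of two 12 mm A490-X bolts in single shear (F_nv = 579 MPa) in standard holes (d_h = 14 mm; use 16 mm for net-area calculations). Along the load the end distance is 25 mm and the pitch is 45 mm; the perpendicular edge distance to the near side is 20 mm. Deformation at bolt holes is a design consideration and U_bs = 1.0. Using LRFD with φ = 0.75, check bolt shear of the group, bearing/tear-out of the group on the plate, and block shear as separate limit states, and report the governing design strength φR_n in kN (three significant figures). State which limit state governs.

Bolt shear: A_b = π·12²/4 = 113.1 mm²; R_n = 579 × 113.1 × 2 × 1 / 1000 = 131 kN → 0.75 × 131 = 98.2 kN.
Bearing: edge l_c = 18, r_n = 106.3 kN; interior l_c = 31, r_n = 141.7 kN; R_n = 106.3 + 1·141.7 = 248 kN → 186 kN.
Block shear: A_gv = 840, A_nv = 552, A_nt = 144 mm²; R_n = min(0.6F_uA_nv, 0.6F_yA_gv) + U_bs·F_u·A_nt = 194.8 kN → 146 kN.
Bolt shear governs: 98.2 kN.

98.2 kN (bolt shear governs)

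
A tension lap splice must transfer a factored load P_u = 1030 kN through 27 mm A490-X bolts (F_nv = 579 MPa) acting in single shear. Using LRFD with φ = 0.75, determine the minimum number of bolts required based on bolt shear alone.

A_b = π·27²/4 = 572.6 mm².
Per-bolt design strength φR_n = 0.75 × 579 × 572.6 × 1 / 1000 = 248.6 kN.
n ≥ 1030 / 248.6 = 4.143 → use 5 bolts.

5 bolts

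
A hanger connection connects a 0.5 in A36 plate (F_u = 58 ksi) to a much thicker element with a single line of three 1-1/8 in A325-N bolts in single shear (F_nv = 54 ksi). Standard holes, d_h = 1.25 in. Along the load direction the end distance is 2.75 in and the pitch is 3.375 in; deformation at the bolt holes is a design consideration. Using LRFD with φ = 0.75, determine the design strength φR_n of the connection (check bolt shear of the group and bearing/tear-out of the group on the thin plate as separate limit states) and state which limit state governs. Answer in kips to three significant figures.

121 kips (bolt shear governs)

Bolt shear: A_b = π·1.125²/4 = 0.994 in²; R_n = 54 × 0.994 × 3 × 1 = 161 kips → 0.75 × 161 = 121 kips.
Bearing (1.2 l_c t F_u ≤ 2.4 d t F_u): upper limit = 2.4·1.125·0.5·58 = 78.3 kips.
  Edge l_c = 2.75 − 1.25/2 = 2.125 → r_n = 73.95 kips; interior l_c = 3.375 − 1.25 = 2.125 → r_n = 73.95 kips.
  R_n,bearing = 1·73.95 + 2·73.95 = 221.8 kips → 0.75 × 221.8 = 166 kips.
Bolt shear governs: 121 kips.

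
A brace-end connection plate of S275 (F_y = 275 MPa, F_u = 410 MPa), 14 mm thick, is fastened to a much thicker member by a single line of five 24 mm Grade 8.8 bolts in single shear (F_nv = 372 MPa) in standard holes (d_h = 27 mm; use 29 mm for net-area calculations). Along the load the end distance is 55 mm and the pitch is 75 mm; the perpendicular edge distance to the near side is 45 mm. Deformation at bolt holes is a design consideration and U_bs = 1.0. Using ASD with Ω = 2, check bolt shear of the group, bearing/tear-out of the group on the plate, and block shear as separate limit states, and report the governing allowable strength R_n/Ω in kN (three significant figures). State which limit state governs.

Bolt shear: A_b = π·24²/4 = 452.4 mm²; R_n = 372 × 452.4 × 5 × 1 / 1000 = 841.4 kN → 841.4 / 2 = 421 kN.
Bearing: edge l_c = 41.5, r_n = 285.9 kN; interior l_c = 48, r_n = 330.6 kN; R_n = 285.9 + 4·330.6 = 1608 kN → 804 kN.
Block shear: A_gv = 4970, A_nv = 3143, A_nt = 427 mm²; R_n = min(0.6F_uA_nv, 0.6F_yA_gv) + U_bs·F_u·A_nt = 948.2 kN → 474 kN.
Bolt shear governs: 421 kN.

421 kN (bolt shear governs)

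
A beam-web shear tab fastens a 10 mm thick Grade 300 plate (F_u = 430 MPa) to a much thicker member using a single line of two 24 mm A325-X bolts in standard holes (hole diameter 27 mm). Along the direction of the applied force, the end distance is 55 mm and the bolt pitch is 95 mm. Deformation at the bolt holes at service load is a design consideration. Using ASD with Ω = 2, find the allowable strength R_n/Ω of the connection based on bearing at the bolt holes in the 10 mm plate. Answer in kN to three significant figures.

Per bolt r_n = 1.2 l_c t F_u ≤ 2.4 d t F_u; upper limit = 2.4 × 24 × 10 × 430 / 1000 = 247.7 kN.
Edge bolt: l_c = 55 − 27/2 = 41.5 mm → 1.2 × 41.5 × 10 × 430 / 1000 = 214.1 → r_n = 214.1 kN.
Interior bolts: l_c = 95 − 27 = 68 mm → 1.2 × 68 × 10 × 430 / 1000 = 350.9 → r_n = 247.7 kN.
R_n = 1 × 214.1 + 1 × 247.7 = 461.8 kN.
Allowable strength R_n/Ω = 461.8 / 2 = 231 kN.

231 kN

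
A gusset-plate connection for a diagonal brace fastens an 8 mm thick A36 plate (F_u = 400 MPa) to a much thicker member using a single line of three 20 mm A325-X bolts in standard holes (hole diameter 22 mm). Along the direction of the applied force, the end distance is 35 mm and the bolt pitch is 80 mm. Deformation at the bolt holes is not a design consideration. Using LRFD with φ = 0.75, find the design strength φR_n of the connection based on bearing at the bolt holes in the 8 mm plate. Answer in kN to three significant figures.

374 kN

Per bolt r_n = 1.5 l_c t F_u ≤ 3.0 d t F_u; upper limit = 3.0 × 20 × 8 × 400 / 1000 = 192 kN.
Edge bolt: l_c = 35 − 22/2 = 24 mm → 1.5 × 24 × 8 × 400 / 1000 = 115.2 → r_n = 115.2 kN.
Interior bolts: l_c = 80 − 22 = 58 mm → 1.5 × 58 × 8 × 400 / 1000 = 278.4 → r_n = 192 kN.
R_n = 1 × 115.2 + 2 × 192 = 499.2 kN.
Design strength φR_n = 0.75 × 499.2 = 374 kN.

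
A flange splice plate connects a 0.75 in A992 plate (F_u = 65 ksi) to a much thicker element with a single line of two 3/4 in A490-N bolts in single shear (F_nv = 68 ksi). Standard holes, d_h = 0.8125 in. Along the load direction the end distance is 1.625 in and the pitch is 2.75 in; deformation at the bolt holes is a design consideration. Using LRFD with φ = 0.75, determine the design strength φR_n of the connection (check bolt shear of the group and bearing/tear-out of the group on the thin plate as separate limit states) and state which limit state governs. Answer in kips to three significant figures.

Bolt shear: A_b = π·0.75²/4 = 0.4418 in²; R_n = 68 × 0.4418 × 2 × 1 = 60.08 kips → 0.75 × 60.08 = 45.1 kips.
Bearing (1.2 l_c t F_u ≤ 2.4 d t F_u): upper limit = 2.4·0.75·0.75·65 = 87.75 kips.
  Edge l_c = 1.625 − 0.8125/2 = 1.219 → r_n = 71.3 kips; interior l_c = 2.75 − 0.8125 = 1.938 → r_n = 87.75 kips.
  R_n,bearing = 1·71.3 + 1·87.75 = 159 kips → 0.75 × 159 = 119 kips.
Bolt shear governs: 45.1 kips.

45.1 kips (bolt shear governs)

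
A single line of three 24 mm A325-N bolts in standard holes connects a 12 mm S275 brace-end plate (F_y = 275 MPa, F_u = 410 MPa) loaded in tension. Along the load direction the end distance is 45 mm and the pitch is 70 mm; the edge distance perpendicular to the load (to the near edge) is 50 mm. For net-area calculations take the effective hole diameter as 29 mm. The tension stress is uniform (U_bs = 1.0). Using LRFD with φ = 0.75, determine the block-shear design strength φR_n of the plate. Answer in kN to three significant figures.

380 kN

Shear plane L_v = 45 + 2·70 = 185 mm; A_gv = 185 × 12 = 2220 mm².
A_nv = (185 − 2.5·29) × 12 = 1350 mm².
A_nt = (50 − 0.5·29) × 12 = 426 mm².
0.6 F_u A_nv = 332.1 kN; 0.6 F_y A_gv = 366.3 kN → shear rupture governs the shear term.
R_n = 332.1 + 1.0 × 410 × 426 / 1000 = 506.8 kN.
Design strength φR_n = 0.75 × 506.8 = 380 kN.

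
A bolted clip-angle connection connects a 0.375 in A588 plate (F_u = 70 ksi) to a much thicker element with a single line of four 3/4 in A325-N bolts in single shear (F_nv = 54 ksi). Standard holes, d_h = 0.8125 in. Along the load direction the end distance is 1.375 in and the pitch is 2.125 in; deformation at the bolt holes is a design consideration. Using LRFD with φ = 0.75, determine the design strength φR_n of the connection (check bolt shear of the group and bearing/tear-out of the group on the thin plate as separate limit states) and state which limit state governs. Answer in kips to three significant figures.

71.6 kips (bolt shear governs)

Bolt shear: A_b = π·0.75²/4 = 0.4418 in²; R_n = 54 × 0.4418 × 4 × 1 = 95.43 kips → 0.75 × 95.43 = 71.6 kips.
Bearing (1.2 l_c t F_u ≤ 2.4 d t F_u): upper limit = 2.4·0.75·0.375·70 = 47.25 kips.
  Edge l_c = 1.375 − 0.8125/2 = 0.9688 → r_n = 30.52 kips; interior l_c = 2.125 − 0.8125 = 1.312 → r_n = 41.34 kips.
  R_n,bearing = 1·30.52 + 3·41.34 = 154.5 kips → 0.75 × 154.5 = 116 kips.
Bolt shear governs: 71.6 kips.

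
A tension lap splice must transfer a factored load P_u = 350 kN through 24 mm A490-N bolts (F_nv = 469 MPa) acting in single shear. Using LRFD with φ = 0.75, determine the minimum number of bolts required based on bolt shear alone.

A_b = π·24²/4 = 452.4 mm².
Per-bolt design strength φR_n = 0.75 × 469 × 452.4 × 1 / 1000 = 159.1 kN.
n ≥ 350 / 159.1 = 2.199 → use 3 bolts.

3 bolts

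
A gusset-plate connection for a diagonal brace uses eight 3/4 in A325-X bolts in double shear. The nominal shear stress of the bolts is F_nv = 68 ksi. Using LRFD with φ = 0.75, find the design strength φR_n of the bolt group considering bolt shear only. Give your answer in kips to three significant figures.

360 kips

A_b = π × 0.75² / 4 = 0.4418 in².
R_n = F_nv · A_b · n · n_s = 68 × 0.4418 × 8 × 2 = 480.7 kips.
Design strength φR_n = 0.75 × 480.7 = 360 kips.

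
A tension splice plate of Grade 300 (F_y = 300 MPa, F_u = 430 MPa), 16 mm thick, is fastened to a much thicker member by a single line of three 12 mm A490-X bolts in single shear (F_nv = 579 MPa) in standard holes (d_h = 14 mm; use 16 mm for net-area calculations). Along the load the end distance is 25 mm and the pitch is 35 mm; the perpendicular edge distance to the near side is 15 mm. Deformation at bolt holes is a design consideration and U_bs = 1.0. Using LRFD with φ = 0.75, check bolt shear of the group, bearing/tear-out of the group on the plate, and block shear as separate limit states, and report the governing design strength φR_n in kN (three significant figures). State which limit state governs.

Bolt shear: A_b = π·12²/4 = 113.1 mm²; R_n = 579 × 113.1 × 3 × 1 / 1000 = 196.5 kN → 0.75 × 196.5 = 147 kN.
Bearing: edge l_c = 18, r_n = 148.6 kN; interior l_c = 21, r_n = 173.4 kN; R_n = 148.6 + 2·173.4 = 495.4 kN → 372 kN.
Block shear: A_gv = 1520, A_nv = 880, A_nt = 112 mm²; R_n = min(0.6F_uA_nv, 0.6F_yA_gv) + U_bs·F_u·A_nt = 275.2 kN → 206 kN.
Bolt shear governs: 147 kN.

147 kN (bolt shear governs)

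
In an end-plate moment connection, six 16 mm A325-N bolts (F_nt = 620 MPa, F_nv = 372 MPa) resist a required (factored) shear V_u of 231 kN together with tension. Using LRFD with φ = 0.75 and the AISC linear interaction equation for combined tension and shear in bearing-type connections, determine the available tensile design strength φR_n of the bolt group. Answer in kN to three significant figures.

A_b = π·16²/4 = 201.1 mm²; f_rv = 231 × 1000 / (6 × 201.1) = 191.5 MPa.
F'_nt = 1.3 F_nt − (F_nt / φF_nv) f_rv = 1.3·620 − (620/(0.75·372))·191.5 = 380.5 MPa, capped at F_nt → F'_nt = 380.5 MPa.
R_n = F'_nt · A_b · n = 380.5 × 201.1 × 6 / 1000 = 459 kN.
Design strength φR_n = 0.75 × 459 = 344 kN.

344 kN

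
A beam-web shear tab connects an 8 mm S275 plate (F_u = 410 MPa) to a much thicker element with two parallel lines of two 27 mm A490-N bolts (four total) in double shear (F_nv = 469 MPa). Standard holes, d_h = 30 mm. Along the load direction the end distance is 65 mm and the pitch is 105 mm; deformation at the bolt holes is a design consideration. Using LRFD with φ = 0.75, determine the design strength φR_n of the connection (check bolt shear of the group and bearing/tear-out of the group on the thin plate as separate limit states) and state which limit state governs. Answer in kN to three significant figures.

614 kN (bearing governs)

Bolt shear: A_b = π·27²/4 = 572.6 mm²; R_n = 469 × 572.6 × 4 × 2 / 1000 = 2148 kN → 0.75 × 2148 = 1610 kN.
Bearing (1.2 l_c t F_u ≤ 2.4 d t F_u): upper limit = 2.4·27·8·410 / 1000 = 212.5 kN.
  Edge l_c = 65 − 30/2 = 50 → r_n = 196.8 kN; interior l_c = 105 − 30 = 75 → r_n = 212.5 kN.
  R_n,bearing = 2·196.8 + 2·212.5 = 818.7 kN → 0.75 × 818.7 = 614 kN.
Bearing governs: 614 kN.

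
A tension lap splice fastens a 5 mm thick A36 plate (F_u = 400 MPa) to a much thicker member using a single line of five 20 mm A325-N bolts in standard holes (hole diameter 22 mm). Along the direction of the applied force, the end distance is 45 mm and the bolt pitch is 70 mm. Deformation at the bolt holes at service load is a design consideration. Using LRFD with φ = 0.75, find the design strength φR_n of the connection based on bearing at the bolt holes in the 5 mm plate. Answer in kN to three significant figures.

349 kN

Per bolt r_n = 1.2 l_c t F_u ≤ 2.4 d t F_u; upper limit = 2.4 × 20 × 5 × 400 / 1000 = 96 kN.
Edge bolt: l_c = 45 − 22/2 = 34 mm → 1.2 × 34 × 5 × 400 / 1000 = 81.6 → r_n = 81.6 kN.
Interior bolts: l_c = 70 − 22 = 48 mm → 1.2 × 48 × 5 × 400 / 1000 = 115.2 → r_n = 96 kN.
R_n = 1 × 81.6 + 4 × 96 = 465.6 kN.
Design strength φR_n = 0.75 × 465.6 = 349 kN.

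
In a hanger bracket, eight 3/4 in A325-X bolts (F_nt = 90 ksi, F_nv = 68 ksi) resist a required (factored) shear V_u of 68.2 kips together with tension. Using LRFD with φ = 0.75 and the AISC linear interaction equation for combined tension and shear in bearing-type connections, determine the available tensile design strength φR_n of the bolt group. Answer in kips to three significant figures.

220 kips

A_b = π·0.75²/4 = 0.4418 in²; f_rv = 68.2 / (8 × 0.4418) = 19.3 ksi.
F'_nt = 1.3 F_nt − (F_nt / φF_nv) f_rv = 1.3·90 − (90/(0.75·68))·19.3 = 82.95 ksi, capped at F_nt → F'_nt = 82.95 ksi.
R_n = F'_nt · A_b · n = 82.95 × 0.4418 × 8 = 293.2 kips.
Design strength φR_n = 0.75 × 293.2 = 220 kips.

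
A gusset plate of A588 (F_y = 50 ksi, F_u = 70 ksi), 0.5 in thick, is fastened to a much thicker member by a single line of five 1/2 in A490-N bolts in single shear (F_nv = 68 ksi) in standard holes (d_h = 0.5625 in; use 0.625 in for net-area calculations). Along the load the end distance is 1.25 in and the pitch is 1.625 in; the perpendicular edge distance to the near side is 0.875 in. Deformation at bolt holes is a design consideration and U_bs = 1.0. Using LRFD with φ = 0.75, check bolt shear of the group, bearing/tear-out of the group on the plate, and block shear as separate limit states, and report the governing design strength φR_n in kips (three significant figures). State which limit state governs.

Bolt shear: A_b = π·0.5²/4 = 0.1963 in²; R_n = 68 × 0.1963 × 5 × 1 = 66.76 kips → 0.75 × 66.76 = 50.1 kips.
Bearing: edge l_c = 0.9688, r_n = 40.69 kips; interior l_c = 1.062, r_n = 42 kips; R_n = 40.69 + 4·42 = 208.7 kips → 157 kips.
Block shear: A_gv = 3.875, A_nv = 2.469, A_nt = 0.2812 in²; R_n = min(0.6F_uA_nv, 0.6F_yA_gv) + U_bs·F_u·A_nt = 123.4 kips → 92.5 kips.
Bolt shear governs: 50.1 kips.

50.1 kips (bolt shear governs)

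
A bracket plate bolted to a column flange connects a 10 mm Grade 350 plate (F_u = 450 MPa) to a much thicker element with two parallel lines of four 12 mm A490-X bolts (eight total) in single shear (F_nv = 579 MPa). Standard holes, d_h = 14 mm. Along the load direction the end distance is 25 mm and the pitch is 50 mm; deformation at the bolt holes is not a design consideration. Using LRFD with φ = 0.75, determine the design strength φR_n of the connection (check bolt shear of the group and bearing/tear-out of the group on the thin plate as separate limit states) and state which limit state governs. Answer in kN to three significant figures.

393 kN (bolt shear governs)

Bolt shear: A_b = π·12²/4 = 113.1 mm²; R_n = 579 × 113.1 × 8 × 1 / 1000 = 523.9 kN → 0.75 × 523.9 = 393 kN.
Bearing (1.5 l_c t F_u ≤ 3.0 d t F_u): upper limit = 3.0·12·10·450 / 1000 = 162 kN.
  Edge l_c = 25 − 14/2 = 18 → r_n = 121.5 kN; interior l_c = 50 − 14 = 36 → r_n = 162 kN.
  R_n,bearing = 2·121.5 + 6·162 = 1215 kN → 0.75 × 1215 = 911 kN.
Bolt shear governs: 393 kN.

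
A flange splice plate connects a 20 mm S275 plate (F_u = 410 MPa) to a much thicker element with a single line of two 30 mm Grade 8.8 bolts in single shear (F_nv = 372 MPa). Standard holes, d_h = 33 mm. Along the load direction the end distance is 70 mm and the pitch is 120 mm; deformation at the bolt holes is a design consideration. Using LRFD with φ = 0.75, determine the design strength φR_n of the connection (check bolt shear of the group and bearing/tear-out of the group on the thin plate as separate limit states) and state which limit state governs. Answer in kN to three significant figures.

394 kN (bolt shear governs)

Bolt shear: A_b = π·30²/4 = 706.9 mm²; R_n = 372 × 706.9 × 2 × 1 / 1000 = 525.9 kN → 0.75 × 525.9 = 394 kN.
Bearing (1.2 l_c t F_u ≤ 2.4 d t F_u): upper limit = 2.4·30·20·410 / 1000 = 590.4 kN.
  Edge l_c = 70 − 33/2 = 53.5 → r_n = 526.4 kN; interior l_c = 120 − 33 = 87 → r_n = 590.4 kN.
  R_n,bearing = 1·526.4 + 1·590.4 = 1117 kN → 0.75 × 1117 = 838 kN.
Bolt shear governs: 394 kN.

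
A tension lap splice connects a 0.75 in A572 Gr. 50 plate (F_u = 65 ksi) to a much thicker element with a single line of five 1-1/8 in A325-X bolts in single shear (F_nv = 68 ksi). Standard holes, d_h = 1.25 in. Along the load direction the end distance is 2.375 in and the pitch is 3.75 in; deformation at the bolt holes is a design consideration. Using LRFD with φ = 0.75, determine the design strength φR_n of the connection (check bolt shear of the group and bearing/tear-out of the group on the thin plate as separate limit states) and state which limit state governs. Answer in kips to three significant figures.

253 kips (bolt shear governs)

Bolt shear: A_b = π·1.125²/4 = 0.994 in²; R_n = 68 × 0.994 × 5 × 1 = 338 kips → 0.75 × 338 = 253 kips.
Bearing (1.2 l_c t F_u ≤ 2.4 d t F_u): upper limit = 2.4·1.125·0.75·65 = 131.6 kips.
  Edge l_c = 2.375 − 1.25/2 = 1.75 → r_n = 102.4 kips; interior l_c = 3.75 − 1.25 = 2.5 → r_n = 131.6 kips.
  R_n,bearing = 1·102.4 + 4·131.6 = 628.9 kips → 0.75 × 628.9 = 472 kips.
Bolt shear governs: 253 kips.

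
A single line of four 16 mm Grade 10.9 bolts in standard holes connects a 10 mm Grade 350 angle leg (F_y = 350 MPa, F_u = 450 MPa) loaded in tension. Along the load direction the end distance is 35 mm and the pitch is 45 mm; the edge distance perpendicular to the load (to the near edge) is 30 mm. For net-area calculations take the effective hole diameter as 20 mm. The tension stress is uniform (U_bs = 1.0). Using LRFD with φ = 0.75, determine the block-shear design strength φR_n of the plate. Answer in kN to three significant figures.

270 kN

Shear plane L_v = 35 + 3·45 = 170 mm; A_gv = 170 × 10 = 1700 mm².
A_nv = (170 − 3.5·20) × 10 = 1000 mm².
A_nt = (30 − 0.5·20) × 10 = 200 mm².
0.6 F_u A_nv = 270 kN; 0.6 F_y A_gv = 357 kN → shear rupture governs the shear term.
R_n = 270 + 1.0 × 450 × 200 / 1000 = 360 kN.
Design strength φR_n = 0.75 × 360 = 270 kN.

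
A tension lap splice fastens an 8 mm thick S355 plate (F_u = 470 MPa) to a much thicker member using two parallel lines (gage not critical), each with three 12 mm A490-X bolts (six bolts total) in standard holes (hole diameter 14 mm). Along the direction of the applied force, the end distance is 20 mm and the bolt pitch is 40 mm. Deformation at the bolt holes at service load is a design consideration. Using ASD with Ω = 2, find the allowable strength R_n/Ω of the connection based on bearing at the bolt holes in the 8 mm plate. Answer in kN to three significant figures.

Per bolt r_n = 1.2 l_c t F_u ≤ 2.4 d t F_u; upper limit = 2.4 × 12 × 8 × 470 / 1000 = 108.3 kN.
Edge bolt: l_c = 20 − 14/2 = 13 mm → 1.2 × 13 × 8 × 470 / 1000 = 58.66 → r_n = 58.66 kN.
Interior bolts: l_c = 40 − 14 = 26 mm → 1.2 × 26 × 8 × 470 / 1000 = 117.3 → r_n = 108.3 kN.
R_n = 2 × 58.66 + 4 × 108.3 = 550.5 kN.
Allowable strength R_n/Ω = 550.5 / 2 = 275 kN.

275 kN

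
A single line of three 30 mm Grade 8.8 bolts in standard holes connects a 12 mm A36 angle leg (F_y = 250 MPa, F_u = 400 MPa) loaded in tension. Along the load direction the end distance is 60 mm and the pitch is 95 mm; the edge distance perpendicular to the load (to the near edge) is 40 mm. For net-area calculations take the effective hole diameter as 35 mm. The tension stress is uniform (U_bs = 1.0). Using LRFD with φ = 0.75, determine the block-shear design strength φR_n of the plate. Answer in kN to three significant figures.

418 kN

Shear plane L_v = 60 + 2·95 = 250 mm; A_gv = 250 × 12 = 3000 mm².
A_nv = (250 − 2.5·35) × 12 = 1950 mm².
A_nt = (40 − 0.5·35) × 12 = 270 mm².
0.6 F_u A_nv = 468 kN; 0.6 F_y A_gv = 450 kN → shear yielding governs the shear term.
R_n = 450 + 1.0 × 400 × 270 / 1000 = 558 kN.
Design strength φR_n = 0.75 × 558 = 418 kN.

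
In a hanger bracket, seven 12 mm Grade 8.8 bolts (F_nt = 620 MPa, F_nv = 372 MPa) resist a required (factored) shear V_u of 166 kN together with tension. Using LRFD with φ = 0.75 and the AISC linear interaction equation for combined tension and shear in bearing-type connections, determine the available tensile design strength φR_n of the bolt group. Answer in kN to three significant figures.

202 kN

A_b = π·12²/4 = 113.1 mm²; f_rv = 166 × 1000 / (7 × 113.1) = 209.7 MPa.
F'_nt = 1.3 F_nt − (F_nt / φF_nv) f_rv = 1.3·620 − (620/(0.75·372))·209.7 = 340 MPa, capped at F_nt → F'_nt = 340 MPa.
R_n = F'_nt · A_b · n = 340 × 113.1 × 7 / 1000 = 269.2 kN.
Design strength φR_n = 0.75 × 269.2 = 202 kN.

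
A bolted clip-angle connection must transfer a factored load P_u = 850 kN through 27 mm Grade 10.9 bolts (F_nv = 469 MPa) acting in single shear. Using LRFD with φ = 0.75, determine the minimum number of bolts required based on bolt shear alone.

A_b = π·27²/4 = 572.6 mm².
Per-bolt design strength φR_n = 0.75 × 469 × 572.6 × 1 / 1000 = 201.4 kN.
n ≥ 850 / 201.4 = 4.221 → use 5 bolts.

5 bolts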